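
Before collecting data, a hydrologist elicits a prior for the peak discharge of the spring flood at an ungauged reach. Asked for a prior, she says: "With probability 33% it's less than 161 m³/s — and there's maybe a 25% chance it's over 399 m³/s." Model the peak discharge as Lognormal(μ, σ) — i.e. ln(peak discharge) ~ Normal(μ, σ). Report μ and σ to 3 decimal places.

μ ≈ 5.440, σ ≈ 0.814

If T ~ Lognormal(μ,σ) then ln T ~ Normal(μ,σ), so the p-quantile of ln T is μ + z_p·σ.
ln(161) = 5.081 and ln(399) = 5.989; z_{0.33} = -0.4399, z_{0.75} = 0.6745.
σ = (5.989 − 5.081)/(0.6745 − (-0.4399)) = 0.814.
μ = 5.081 − (-0.4399)·0.814 = 5.440.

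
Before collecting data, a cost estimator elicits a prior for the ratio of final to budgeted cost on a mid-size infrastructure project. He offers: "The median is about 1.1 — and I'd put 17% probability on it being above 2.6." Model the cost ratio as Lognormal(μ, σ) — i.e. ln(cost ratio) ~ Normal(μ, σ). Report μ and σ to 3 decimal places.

If T ~ Lognormal(μ,σ) then ln T ~ Normal(μ,σ), so the p-quantile of ln T is μ + z_p·σ.
ln(1.1) = 0.09531 and ln(2.6) = 0.9555; z_{0.5} = 0, z_{0.83} = 0.9542.
σ = (0.9555 − 0.09531)/(0.9542 − (0)) = 0.902.
μ = 0.09531 − (0)·0.902 = 0.095.

μ ≈ 0.095, σ ≈ 0.902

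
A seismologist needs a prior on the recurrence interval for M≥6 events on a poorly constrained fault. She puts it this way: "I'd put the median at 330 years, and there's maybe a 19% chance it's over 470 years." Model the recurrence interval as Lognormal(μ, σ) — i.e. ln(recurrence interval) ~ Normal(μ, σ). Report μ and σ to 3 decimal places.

μ ≈ 5.799, σ ≈ 0.403

If T ~ Lognormal(μ,σ) then ln T ~ Normal(μ,σ), so the p-quantile of ln T is μ + z_p·σ.
ln(330) = 5.799 and ln(470) = 6.153; z_{0.5} = 0, z_{0.81} = 0.8779.
σ = (6.153 − 5.799)/(0.8779 − (0)) = 0.403.
μ = 5.799 − (0)·0.403 = 5.799.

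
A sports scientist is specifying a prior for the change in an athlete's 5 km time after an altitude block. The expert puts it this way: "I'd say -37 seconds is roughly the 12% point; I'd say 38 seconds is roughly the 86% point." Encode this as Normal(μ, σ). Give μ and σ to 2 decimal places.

For Normal(μ,σ), the p-quantile is μ + z_p·σ. Here z_{0.12} = -1.175, z_{0.86} = 1.08.
So -37 = μ − 1.175σ and 38 = μ + 1.08σ.
Subtracting: σ = (38 − -37)/(1.08 − (-1.175)) = 33.25.
Then μ = -37 − (-1.175)·33.25 = 2.07.

μ = 2.07, σ = 33.25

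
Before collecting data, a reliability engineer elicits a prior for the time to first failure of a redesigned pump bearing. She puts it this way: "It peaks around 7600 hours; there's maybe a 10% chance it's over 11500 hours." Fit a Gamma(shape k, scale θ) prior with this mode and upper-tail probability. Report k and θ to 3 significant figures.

k ≈ 11.9, θ ≈ 700

Gamma(k,θ) with k>1 has mode (k−1)θ, so θ = 7600/(k−1).
Need P(X < 11500) = 0.9 with θ tied to k this way. Start at k = 2, θ = 7600: P(X<11500) ≈ 0.447.
Too low — raise k to concentrate. Iterating converges to k ≈ 11.9.
Then θ = 7600/(11.9−1) ≈ 700.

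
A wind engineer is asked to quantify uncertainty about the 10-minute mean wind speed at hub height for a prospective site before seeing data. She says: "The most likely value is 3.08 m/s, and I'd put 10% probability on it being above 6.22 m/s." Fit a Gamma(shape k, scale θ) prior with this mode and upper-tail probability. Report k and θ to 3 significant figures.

Gamma(k,θ) with k>1 has mode (k−1)θ, so θ = 3.08/(k−1).
Need P(X < 6.22) = 0.9 with θ tied to k this way. Start at k = 2, θ = 3.08: P(X<6.22) ≈ 0.599.
Too low — raise k to concentrate. Iterating converges to k ≈ 4.88.
Then θ = 3.08/(4.88−1) ≈ 0.793.

k ≈ 4.88, θ ≈ 0.793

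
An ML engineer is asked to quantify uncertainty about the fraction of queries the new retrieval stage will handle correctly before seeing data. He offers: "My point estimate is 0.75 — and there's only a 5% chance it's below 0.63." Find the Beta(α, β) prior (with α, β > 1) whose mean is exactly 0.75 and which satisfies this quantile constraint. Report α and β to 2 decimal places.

With mean 0.75 fixed, write α = 0.75s, β = 0.25s where s = α+β.
Need P(θ < 0.63) = 0.05 under Beta(0.75s, 0.25s). Normal approximation: (q−m)/√(m(1−m)/s) ≈ z_{0.05} = -1.64, so s ≈ 0.75·0.25·(-1.64)²/(0.63−0.75)² = 35.2.
At s = 35.2: P(θ<0.63) ≈ 0.058. Adjusting to match 0.05 gives s ≈ 38.82.
So α = 0.75·38.82 ≈ 29.11, β = 0.25·38.82 ≈ 9.70.

α ≈ 29.11, β ≈ 9.70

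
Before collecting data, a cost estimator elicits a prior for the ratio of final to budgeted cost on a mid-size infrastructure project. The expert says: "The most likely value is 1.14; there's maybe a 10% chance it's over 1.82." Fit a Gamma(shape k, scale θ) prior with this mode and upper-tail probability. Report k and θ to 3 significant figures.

k ≈ 9.58, θ ≈ 0.133

Gamma(k,θ) with k>1 has mode (k−1)θ, so θ = 1.14/(k−1).
Need P(X < 1.82) = 0.9 with θ tied to k this way. Start at k = 2, θ = 1.14: P(X<1.82) ≈ 0.474.
Too low — raise k to concentrate. Iterating converges to k ≈ 9.58.
Then θ = 1.14/(9.58−1) ≈ 0.133.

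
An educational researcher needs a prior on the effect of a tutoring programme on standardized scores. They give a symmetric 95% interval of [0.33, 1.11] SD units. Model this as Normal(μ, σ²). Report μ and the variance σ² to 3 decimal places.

A symmetric 95% interval runs μ ± z·σ with z = 1.96.
Half-width = 0.39, so σ = 0.39/1.96 = 0.1990 and σ² = 0.040.
μ is the interval midpoint, 0.720.

μ = 0.720, σ² = 0.040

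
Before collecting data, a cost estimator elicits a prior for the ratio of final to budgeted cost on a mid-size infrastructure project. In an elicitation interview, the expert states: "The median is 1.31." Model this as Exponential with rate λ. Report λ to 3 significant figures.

Exponential median = ln 2 / λ, so λ = ln 2 / 1.31 = 0.529.

λ ≈ 0.529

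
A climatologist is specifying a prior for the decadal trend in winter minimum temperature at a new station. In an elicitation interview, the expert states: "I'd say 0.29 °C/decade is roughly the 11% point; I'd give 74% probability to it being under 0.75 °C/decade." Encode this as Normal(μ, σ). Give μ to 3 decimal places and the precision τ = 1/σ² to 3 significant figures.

μ = 0.592, τ = 16.5

The p-quantile of Normal(μ,σ) is μ + z_p·σ, with z_{0.11} = -1.227 and z_{0.74} = 0.6433.
Eliminate σ: μ = (z₂·x₁ − z₁·x₂)/(z₂ − z₁) = (0.6433·0.29 − (-1.227)·0.75)/1.87 = 0.592.
Then σ = (x₂ − x₁)/(z₂ − z₁) = (0.75 − 0.29)/1.87 = 0.246.
Precision τ = 1/σ² = 1/0.246² = 16.5.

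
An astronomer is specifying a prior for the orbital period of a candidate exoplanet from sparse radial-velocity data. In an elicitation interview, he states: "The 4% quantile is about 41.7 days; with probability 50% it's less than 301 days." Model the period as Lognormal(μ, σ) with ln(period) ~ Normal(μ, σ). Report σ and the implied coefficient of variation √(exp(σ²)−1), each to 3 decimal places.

σ ≈ 1.129, CV ≈ 1.606

If T ~ Lognormal(μ,σ) then ln T ~ Normal(μ,σ), so the p-quantile of ln T is μ + z_p·σ.
ln(41.7) = 3.731 and ln(301) = 5.707; z_{0.04} = -1.751, z_{0.5} = 0.
σ = (5.707 − 3.731)/(0 − (-1.751)) = 1.129.
μ = 3.731 − (-1.751)·1.129 = 5.707.
CV = √(exp(σ²)−1) = √(exp(1.2748)−1) = 1.606.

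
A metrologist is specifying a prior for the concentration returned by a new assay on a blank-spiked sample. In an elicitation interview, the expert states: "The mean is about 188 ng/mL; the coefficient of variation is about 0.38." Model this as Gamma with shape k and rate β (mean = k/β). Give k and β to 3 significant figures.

For Gamma(k, rate β): mean = k/β, variance = k/β², so CV = 1/√k.
CV = 0.38, hence k = 1/CV² = 6.93.
Then β = k/mean = 6.93/188 = 0.0368.

k ≈ 6.93, β ≈ 0.0368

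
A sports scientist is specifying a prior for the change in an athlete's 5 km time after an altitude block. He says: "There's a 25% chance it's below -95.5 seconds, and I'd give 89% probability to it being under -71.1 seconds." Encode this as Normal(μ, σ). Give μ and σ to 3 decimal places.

The p-quantile of Normal(μ,σ) is μ + z_p·σ, with z_{0.25} = -0.6745 and z_{0.89} = 1.227.
Eliminate σ: μ = (z₂·x₁ − z₁·x₂)/(z₂ − z₁) = (1.227·-95.5 − (-0.6745)·-71.1)/1.901 = -86.843.
Then σ = (x₂ − x₁)/(z₂ − z₁) = (-71.1 − -95.5)/1.901 = 12.835.

μ = -86.843, σ = 12.835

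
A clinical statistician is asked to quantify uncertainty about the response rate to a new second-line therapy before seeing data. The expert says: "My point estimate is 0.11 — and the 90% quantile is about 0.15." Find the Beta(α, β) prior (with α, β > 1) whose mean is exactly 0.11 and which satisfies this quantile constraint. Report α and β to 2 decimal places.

With mean 0.11 fixed, write α = 0.11s, β = 0.89s where s = α+β.
Need P(θ < 0.15) = 0.9 under Beta(0.11s, 0.89s). Normal approximation: (q−m)/√(m(1−m)/s) ≈ z_{0.9} = 1.28, so s ≈ 0.11·0.89·(1.28)²/(0.15−0.11)² = 100.5.
At s = 100.5: P(θ<0.15) ≈ 0.894. Adjusting to match 0.9 gives s ≈ 106.74.
So α = 0.11·106.74 ≈ 11.74, β = 0.89·106.74 ≈ 95.00.

α ≈ 11.74, β ≈ 95.00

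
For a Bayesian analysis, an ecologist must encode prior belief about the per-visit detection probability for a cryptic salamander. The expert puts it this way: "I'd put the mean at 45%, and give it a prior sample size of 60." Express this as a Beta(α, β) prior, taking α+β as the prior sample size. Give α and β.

α = 27, β = 33

Under the effective-sample-size interpretation, Beta(α, β) has prior mean α/(α+β) and prior sample size α+β.
So α+β = 60 and α/(α+β) = 0.45, giving α = 0.45·60 = 27 and β = 60 − 27 = 33.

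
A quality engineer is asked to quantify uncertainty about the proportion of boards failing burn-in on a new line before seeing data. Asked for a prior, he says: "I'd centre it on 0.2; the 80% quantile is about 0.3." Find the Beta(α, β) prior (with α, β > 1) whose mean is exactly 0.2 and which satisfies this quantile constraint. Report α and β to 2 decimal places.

α ≈ 1.90, β ≈ 7.60

With mean 0.2 fixed, write α = 0.2s, β = 0.8s where s = α+β.
Need P(θ < 0.3) = 0.8 under Beta(0.2s, 0.8s). Normal approximation: (q−m)/√(m(1−m)/s) ≈ z_{0.8} = 0.842, so s ≈ 0.2·0.8·(0.842)²/(0.3−0.2)² = 11.3.
At s = 11.3: P(θ<0.3) ≈ 0.814. Adjusting to match 0.8 gives s ≈ 9.50.
So α = 0.2·9.50 ≈ 1.90, β = 0.8·9.50 ≈ 7.60.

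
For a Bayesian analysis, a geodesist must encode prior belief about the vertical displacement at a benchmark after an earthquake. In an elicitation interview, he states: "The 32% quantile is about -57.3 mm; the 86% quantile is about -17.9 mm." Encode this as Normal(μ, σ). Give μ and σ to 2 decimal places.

The p-quantile of Normal(μ,σ) is μ + z_p·σ, with z_{0.32} = -0.4677 and z_{0.86} = 1.08.
Eliminate σ: μ = (z₂·x₁ − z₁·x₂)/(z₂ − z₁) = (1.08·-57.3 − (-0.4677)·-17.9)/1.548 = -45.40.
Then σ = (x₂ − x₁)/(z₂ − z₁) = (-17.9 − -57.3)/1.548 = 25.45.

μ = -45.40, σ = 25.45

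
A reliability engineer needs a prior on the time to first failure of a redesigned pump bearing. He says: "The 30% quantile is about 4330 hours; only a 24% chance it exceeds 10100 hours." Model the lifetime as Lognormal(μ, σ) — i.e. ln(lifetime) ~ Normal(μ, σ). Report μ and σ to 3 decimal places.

μ ≈ 8.734, σ ≈ 0.688

If T ~ Lognormal(μ,σ) then ln T ~ Normal(μ,σ), so the p-quantile of ln T is μ + z_p·σ.
ln(4330) = 8.373 and ln(10100) = 9.22; z_{0.3} = -0.5244, z_{0.76} = 0.7063.
σ = (9.22 − 8.373)/(0.7063 − (-0.5244)) = 0.688.
μ = 8.373 − (-0.5244)·0.688 = 8.734.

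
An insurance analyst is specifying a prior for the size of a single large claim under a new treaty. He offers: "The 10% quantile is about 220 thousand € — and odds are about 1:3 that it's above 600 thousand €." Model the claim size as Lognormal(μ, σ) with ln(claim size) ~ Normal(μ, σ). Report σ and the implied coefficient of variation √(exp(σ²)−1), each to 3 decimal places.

σ ≈ 0.513, CV ≈ 0.549

If T ~ Lognormal(μ,σ) then ln T ~ Normal(μ,σ), so the p-quantile of ln T is μ + z_p·σ.
ln(220) = 5.394 and ln(600) = 6.397; z_{0.1} = -1.282, z_{0.75} = 0.6745.
σ = (6.397 − 5.394)/(0.6745 − (-1.282)) = 0.513.
μ = 5.394 − (-1.282)·0.513 = 6.051.
CV = √(exp(σ²)−1) = √(exp(0.2631)−1) = 0.549.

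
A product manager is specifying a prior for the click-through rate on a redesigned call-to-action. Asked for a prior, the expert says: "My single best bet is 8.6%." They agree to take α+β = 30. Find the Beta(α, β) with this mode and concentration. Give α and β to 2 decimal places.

α = 3.41, β = 26.59

For α,β > 1 the Beta mode is (α−1)/(α+β−2). With α+β = 30, the mode is (α−1)/28.
Set (α−1)/28 = 0.086 → α = 1 + 0.086·28 = 3.41.
β = 30 − α = 26.59.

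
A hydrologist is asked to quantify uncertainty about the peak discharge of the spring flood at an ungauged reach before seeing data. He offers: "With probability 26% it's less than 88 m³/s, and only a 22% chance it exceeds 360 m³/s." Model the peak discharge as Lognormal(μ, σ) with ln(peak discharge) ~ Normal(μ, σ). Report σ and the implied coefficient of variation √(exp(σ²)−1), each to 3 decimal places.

If T ~ Lognormal(μ,σ) then ln T ~ Normal(μ,σ), so the p-quantile of ln T is μ + z_p·σ.
ln(88) = 4.477 and ln(360) = 5.886; z_{0.26} = -0.6433, z_{0.78} = 0.7722.
σ = (5.886 − 4.477)/(0.7722 − (-0.6433)) = 0.995.
μ = 4.477 − (-0.6433)·0.995 = 5.118.
CV = √(exp(σ²)−1) = √(exp(0.9905)−1) = 1.301.

σ ≈ 0.995, CV ≈ 1.301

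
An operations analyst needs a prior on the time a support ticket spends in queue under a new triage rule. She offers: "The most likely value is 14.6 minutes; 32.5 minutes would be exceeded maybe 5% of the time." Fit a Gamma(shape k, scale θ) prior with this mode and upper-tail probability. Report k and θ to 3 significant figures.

Gamma(k,θ) with k>1 has mode (k−1)θ, so θ = 14.6/(k−1).
Need P(X < 32.5) = 0.95 with θ tied to k this way. Start at k = 2, θ = 14.6: P(X<32.5) ≈ 0.652.
Too low — raise k to concentrate. Iterating converges to k ≈ 5.29.
Then θ = 14.6/(5.29−1) ≈ 3.4.

k ≈ 5.29, θ ≈ 3.4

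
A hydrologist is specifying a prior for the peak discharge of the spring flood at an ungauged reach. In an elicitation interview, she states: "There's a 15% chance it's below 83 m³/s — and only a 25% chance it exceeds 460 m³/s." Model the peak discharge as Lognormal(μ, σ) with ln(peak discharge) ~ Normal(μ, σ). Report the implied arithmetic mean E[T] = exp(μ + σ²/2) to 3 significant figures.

E[T] ≈ 386 m³/s

If T ~ Lognormal(μ,σ) then ln T ~ Normal(μ,σ), so the p-quantile of ln T is μ + z_p·σ.
ln(83) = 4.419 and ln(460) = 6.131; z_{0.15} = -1.036, z_{0.75} = 0.6745.
σ = (6.131 − 4.419)/(0.6745 − (-1.036)) = 1.001.
μ = 4.419 − (-1.036)·1.001 = 5.456.
E[T] = exp(μ + σ²/2) = exp(5.456 + 0.5009) = 386 m³/s.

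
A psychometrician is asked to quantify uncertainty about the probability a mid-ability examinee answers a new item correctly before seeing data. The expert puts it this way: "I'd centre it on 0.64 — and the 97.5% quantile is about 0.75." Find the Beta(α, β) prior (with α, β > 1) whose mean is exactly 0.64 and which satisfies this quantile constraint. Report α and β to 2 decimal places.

With mean 0.64 fixed, write α = 0.64s, β = 0.36s where s = α+β.
Need P(θ < 0.75) = 0.975 under Beta(0.64s, 0.36s). Normal approximation: (q−m)/√(m(1−m)/s) ≈ z_{0.975} = 1.96, so s ≈ 0.64·0.36·(1.96)²/(0.75−0.64)² = 73.1.
At s = 73.1: P(θ<0.75) ≈ 0.980. Adjusting to match 0.975 gives s ≈ 66.62.
So α = 0.64·66.62 ≈ 42.64, β = 0.36·66.62 ≈ 23.98.

α ≈ 42.64, β ≈ 23.98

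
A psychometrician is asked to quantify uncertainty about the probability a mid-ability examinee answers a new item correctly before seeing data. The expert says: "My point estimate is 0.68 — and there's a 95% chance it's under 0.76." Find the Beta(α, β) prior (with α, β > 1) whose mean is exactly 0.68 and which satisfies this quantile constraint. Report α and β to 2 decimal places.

α ≈ 58.27, β ≈ 27.42

With mean 0.68 fixed, write α = 0.68s, β = 0.32s where s = α+β.
Need P(θ < 0.76) = 0.95 under Beta(0.68s, 0.32s). Normal approximation: (q−m)/√(m(1−m)/s) ≈ z_{0.95} = 1.64, so s ≈ 0.68·0.32·(1.64)²/(0.76−0.68)² = 92.0.
At s = 92.0: P(θ<0.76) ≈ 0.956. Adjusting to match 0.95 gives s ≈ 85.70.
So α = 0.68·85.70 ≈ 58.27, β = 0.32·85.70 ≈ 27.42.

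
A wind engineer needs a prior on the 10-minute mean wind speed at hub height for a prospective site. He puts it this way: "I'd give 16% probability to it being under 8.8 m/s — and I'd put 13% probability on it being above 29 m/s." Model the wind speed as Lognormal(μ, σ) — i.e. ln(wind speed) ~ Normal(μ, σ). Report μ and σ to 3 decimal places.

If T ~ Lognormal(μ,σ) then ln T ~ Normal(μ,σ), so the p-quantile of ln T is μ + z_p·σ.
ln(8.8) = 2.175 and ln(29) = 3.367; z_{0.16} = -0.9945, z_{0.87} = 1.126.
σ = (3.367 − 2.175)/(1.126 − (-0.9945)) = 0.562.
μ = 2.175 − (-0.9945)·0.562 = 2.734.

μ ≈ 2.734, σ ≈ 0.562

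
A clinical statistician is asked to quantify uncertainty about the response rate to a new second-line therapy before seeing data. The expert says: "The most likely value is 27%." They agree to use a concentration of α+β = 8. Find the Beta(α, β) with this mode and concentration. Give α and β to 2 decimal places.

For α,β > 1 the Beta mode is (α−1)/(α+β−2). With α+β = 8, the mode is (α−1)/6.
Set (α−1)/6 = 0.27 → α = 1 + 0.27·6 = 2.62.
β = 8 − α = 5.38.

α = 2.62, β = 5.38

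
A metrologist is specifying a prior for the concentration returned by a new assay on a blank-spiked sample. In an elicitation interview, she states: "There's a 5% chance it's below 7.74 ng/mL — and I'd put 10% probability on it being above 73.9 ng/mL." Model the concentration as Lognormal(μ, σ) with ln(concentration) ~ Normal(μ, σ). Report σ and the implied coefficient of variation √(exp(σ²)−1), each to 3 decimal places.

If T ~ Lognormal(μ,σ) then ln T ~ Normal(μ,σ), so the p-quantile of ln T is μ + z_p·σ.
ln(7.74) = 2.046 and ln(73.9) = 4.303; z_{0.05} = -1.645, z_{0.9} = 1.282.
σ = (4.303 − 2.046)/(1.282 − (-1.645)) = 0.771.
μ = 2.046 − (-1.645)·0.771 = 3.315.
CV = √(exp(σ²)−1) = √(exp(0.5945)−1) = 0.901.

σ ≈ 0.771, CV ≈ 0.901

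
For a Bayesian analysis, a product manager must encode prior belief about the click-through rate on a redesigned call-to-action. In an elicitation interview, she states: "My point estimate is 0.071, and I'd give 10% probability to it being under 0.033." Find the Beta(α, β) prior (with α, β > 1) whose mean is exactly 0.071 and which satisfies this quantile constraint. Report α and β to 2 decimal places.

With mean 0.071 fixed, write α = 0.071s, β = 0.929s where s = α+β.
Need P(θ < 0.033) = 0.1 under Beta(0.071s, 0.929s). Normal approximation: (q−m)/√(m(1−m)/s) ≈ z_{0.1} = -1.28, so s ≈ 0.071·0.929·(-1.28)²/(0.033−0.071)² = 75.0.
At s = 75.0: P(θ<0.033) ≈ 0.072. Adjusting to match 0.1 gives s ≈ 60.29.
So α = 0.071·60.29 ≈ 4.28, β = 0.929·60.29 ≈ 56.01.

α ≈ 4.28, β ≈ 56.01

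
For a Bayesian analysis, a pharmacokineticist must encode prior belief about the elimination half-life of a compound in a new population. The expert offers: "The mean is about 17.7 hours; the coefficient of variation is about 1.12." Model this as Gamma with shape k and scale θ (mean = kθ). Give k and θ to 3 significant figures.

For Gamma(k, scale θ): mean = kθ, variance = kθ², so CV = 1/√k.
CV = 1.12, hence k = 1/CV² = 0.797.
Then θ = mean/k = 17.7/0.797 = 22.2.

k ≈ 0.797, θ ≈ 22.2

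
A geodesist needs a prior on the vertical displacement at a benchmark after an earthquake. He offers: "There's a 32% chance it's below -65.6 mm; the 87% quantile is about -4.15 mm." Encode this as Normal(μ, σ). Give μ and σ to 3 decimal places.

μ = -47.571, σ = 38.549

The p-quantile of Normal(μ,σ) is μ + z_p·σ, with z_{0.32} = -0.4677 and z_{0.87} = 1.126.
Eliminate σ: μ = (z₂·x₁ − z₁·x₂)/(z₂ − z₁) = (1.126·-65.6 − (-0.4677)·-4.15)/1.594 = -47.571.
Then σ = (x₂ − x₁)/(z₂ − z₁) = (-4.15 − -65.6)/1.594 = 38.549.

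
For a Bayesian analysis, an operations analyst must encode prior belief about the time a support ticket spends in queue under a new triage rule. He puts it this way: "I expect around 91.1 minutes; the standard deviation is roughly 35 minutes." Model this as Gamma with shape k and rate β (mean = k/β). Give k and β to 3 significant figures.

k ≈ 6.77, β ≈ 0.0744

For Gamma(k, rate β): mean = k/β, variance = k/β², so CV = 1/√k.
CV = SD/mean = 35/91.1 = 0.3842, hence k = 1/CV² = 6.77.
Then β = k/mean = 6.77/91.1 = 0.0744.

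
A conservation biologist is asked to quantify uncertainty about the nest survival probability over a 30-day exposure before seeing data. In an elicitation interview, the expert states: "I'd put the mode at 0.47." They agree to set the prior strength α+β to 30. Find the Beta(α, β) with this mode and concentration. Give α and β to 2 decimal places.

α = 14.16, β = 15.84

For α,β > 1 the Beta mode is (α−1)/(α+β−2). With α+β = 30, the mode is (α−1)/28.
Set (α−1)/28 = 0.47 → α = 1 + 0.47·28 = 14.16.
β = 30 − α = 15.84.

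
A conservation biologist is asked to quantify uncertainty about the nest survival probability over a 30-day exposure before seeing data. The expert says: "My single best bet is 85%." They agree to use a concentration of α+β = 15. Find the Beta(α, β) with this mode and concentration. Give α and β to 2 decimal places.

For α,β > 1 the Beta mode is (α−1)/(α+β−2). With α+β = 15, the mode is (α−1)/13.
Set (α−1)/13 = 0.85 → α = 1 + 0.85·13 = 12.05.
β = 15 − α = 2.95.

α = 12.05, β = 2.95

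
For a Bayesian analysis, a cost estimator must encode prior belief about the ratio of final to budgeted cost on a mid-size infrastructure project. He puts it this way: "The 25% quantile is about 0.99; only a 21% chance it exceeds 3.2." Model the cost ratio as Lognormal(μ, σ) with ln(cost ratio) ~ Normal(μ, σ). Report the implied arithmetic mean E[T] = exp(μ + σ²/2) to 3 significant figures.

E[T] ≈ 2.31

If T ~ Lognormal(μ,σ) then ln T ~ Normal(μ,σ), so the p-quantile of ln T is μ + z_p·σ.
ln(0.99) = -0.01005 and ln(3.2) = 1.163; z_{0.25} = -0.6745, z_{0.79} = 0.8064.
σ = (1.163 − -0.01005)/(0.8064 − (-0.6745)) = 0.792.
μ = -0.01005 − (-0.6745)·0.792 = 0.524.
E[T] = exp(μ + σ²/2) = exp(0.524 + 0.3138) = 2.31.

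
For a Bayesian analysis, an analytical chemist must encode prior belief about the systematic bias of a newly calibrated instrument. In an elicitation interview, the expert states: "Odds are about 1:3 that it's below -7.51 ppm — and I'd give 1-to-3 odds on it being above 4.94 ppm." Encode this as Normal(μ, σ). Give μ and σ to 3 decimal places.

For Normal(μ,σ), the p-quantile is μ + z_p·σ. Here z_{0.25} = -0.6745, z_{0.75} = 0.6745.
So -7.51 = μ − 0.6745σ and 4.94 = μ + 0.6745σ.
Subtracting: σ = (4.94 − -7.51)/(0.6745 − (-0.6745)) = 9.229.
Then μ = -7.51 − (-0.6745)·9.229 = -1.285.

μ = -1.285, σ = 9.229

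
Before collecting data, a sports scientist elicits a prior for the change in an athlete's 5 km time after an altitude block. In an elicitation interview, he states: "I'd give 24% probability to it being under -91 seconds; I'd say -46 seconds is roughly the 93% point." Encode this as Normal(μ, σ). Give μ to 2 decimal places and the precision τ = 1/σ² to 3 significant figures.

μ = -76.43, τ = 0.00235

For Normal(μ,σ), the p-quantile is μ + z_p·σ. Here z_{0.24} = -0.7063, z_{0.93} = 1.476.
So -91 = μ − 0.7063σ and -46 = μ + 1.476σ.
Subtracting: σ = (-46 − -91)/(1.476 − (-0.7063)) = 20.62.
Then μ = -91 − (-0.7063)·20.62 = -76.43.
Precision τ = 1/σ² = 1/20.62² = 0.00235.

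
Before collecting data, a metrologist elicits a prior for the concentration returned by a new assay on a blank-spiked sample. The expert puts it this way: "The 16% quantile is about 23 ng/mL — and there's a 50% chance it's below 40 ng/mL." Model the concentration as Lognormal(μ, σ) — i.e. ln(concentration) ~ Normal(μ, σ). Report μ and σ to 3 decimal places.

If T ~ Lognormal(μ,σ) then ln T ~ Normal(μ,σ), so the p-quantile of ln T is μ + z_p·σ.
ln(23) = 3.135 and ln(40) = 3.689; z_{0.16} = -0.9945, z_{0.5} = 0.
σ = (3.689 − 3.135)/(0 − (-0.9945)) = 0.556.
μ = 3.135 − (-0.9945)·0.556 = 3.689.

μ ≈ 3.689, σ ≈ 0.556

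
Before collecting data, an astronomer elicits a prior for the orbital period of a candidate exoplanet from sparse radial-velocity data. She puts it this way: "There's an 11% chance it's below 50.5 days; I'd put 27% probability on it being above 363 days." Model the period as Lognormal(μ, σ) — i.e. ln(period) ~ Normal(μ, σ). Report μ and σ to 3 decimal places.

μ ≈ 5.237, σ ≈ 1.072

If T ~ Lognormal(μ,σ) then ln T ~ Normal(μ,σ), so the p-quantile of ln T is μ + z_p·σ.
ln(50.5) = 3.922 and ln(363) = 5.894; z_{0.11} = -1.227, z_{0.73} = 0.6128.
σ = (5.894 − 3.922)/(0.6128 − (-1.227)) = 1.072.
μ = 3.922 − (-1.227)·1.072 = 5.237.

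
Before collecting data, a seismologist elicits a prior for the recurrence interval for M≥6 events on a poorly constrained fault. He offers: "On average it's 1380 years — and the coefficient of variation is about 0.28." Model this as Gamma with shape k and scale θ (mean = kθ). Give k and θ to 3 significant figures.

k ≈ 12.8, θ ≈ 108

For Gamma(k, scale θ): mean = kθ, variance = kθ², so CV = 1/√k.
CV = 0.28, hence k = 1/CV² = 12.8.
Then θ = mean/k = 1380/12.8 = 108.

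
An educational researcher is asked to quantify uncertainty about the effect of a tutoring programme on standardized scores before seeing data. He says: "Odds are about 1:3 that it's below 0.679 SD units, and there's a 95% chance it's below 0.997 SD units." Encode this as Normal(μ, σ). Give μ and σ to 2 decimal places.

The p-quantile of Normal(μ,σ) is μ + z_p·σ, with z_{0.25} = -0.6745 and z_{0.95} = 1.645.
Eliminate σ: μ = (z₂·x₁ − z₁·x₂)/(z₂ − z₁) = (1.645·0.679 − (-0.6745)·0.997)/2.319 = 0.77.
Then σ = (x₂ − x₁)/(z₂ − z₁) = (0.997 − 0.679)/2.319 = 0.14.

μ = 0.77, σ = 0.14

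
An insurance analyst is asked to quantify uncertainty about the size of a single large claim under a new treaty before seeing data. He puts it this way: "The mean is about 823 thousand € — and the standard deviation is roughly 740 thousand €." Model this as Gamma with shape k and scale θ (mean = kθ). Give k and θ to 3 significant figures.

k ≈ 1.24, θ ≈ 665

For Gamma(k, scale θ): mean = kθ, variance = kθ², so CV = 1/√k.
CV = SD/mean = 740/823 = 0.8991, hence k = 1/CV² = 1.24.
Then θ = mean/k = 823/1.24 = 665.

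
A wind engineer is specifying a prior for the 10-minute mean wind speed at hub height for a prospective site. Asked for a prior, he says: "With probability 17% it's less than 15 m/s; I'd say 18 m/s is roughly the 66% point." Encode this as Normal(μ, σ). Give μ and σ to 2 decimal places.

μ = 17.09, σ = 2.20

For Normal(μ,σ), the p-quantile is μ + z_p·σ. Here z_{0.17} = -0.9542, z_{0.66} = 0.4125.
So 15 = μ − 0.9542σ and 18 = μ + 0.4125σ.
Subtracting: σ = (18 − 15)/(0.4125 − (-0.9542)) = 2.20.
Then μ = 15 − (-0.9542)·2.20 = 17.09.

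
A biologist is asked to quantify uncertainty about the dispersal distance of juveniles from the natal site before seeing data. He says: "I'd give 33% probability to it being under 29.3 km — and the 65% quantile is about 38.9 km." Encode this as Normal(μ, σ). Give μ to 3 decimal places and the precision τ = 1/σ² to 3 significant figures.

μ = 34.418, τ = 0.00739

For Normal(μ,σ), the p-quantile is μ + z_p·σ. Here z_{0.33} = -0.4399, z_{0.65} = 0.3853.
So 29.3 = μ − 0.4399σ and 38.9 = μ + 0.3853σ.
Subtracting: σ = (38.9 − 29.3)/(0.3853 − (-0.4399)) = 11.633.
Then μ = 29.3 − (-0.4399)·11.633 = 34.418.
Precision τ = 1/σ² = 1/11.63² = 0.00739.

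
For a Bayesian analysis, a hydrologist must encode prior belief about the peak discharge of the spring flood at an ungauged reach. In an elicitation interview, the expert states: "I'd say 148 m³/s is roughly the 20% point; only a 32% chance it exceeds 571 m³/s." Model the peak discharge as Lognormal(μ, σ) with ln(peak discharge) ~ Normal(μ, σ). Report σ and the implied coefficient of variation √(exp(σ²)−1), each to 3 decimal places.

σ ≈ 1.031, CV ≈ 1.377

If T ~ Lognormal(μ,σ) then ln T ~ Normal(μ,σ), so the p-quantile of ln T is μ + z_p·σ.
ln(148) = 4.997 and ln(571) = 6.347; z_{0.2} = -0.8416, z_{0.68} = 0.4677.
σ = (6.347 − 4.997)/(0.4677 − (-0.8416)) = 1.031.
μ = 4.997 − (-0.8416)·1.031 = 5.865.
CV = √(exp(σ²)−1) = √(exp(1.0634)−1) = 1.377.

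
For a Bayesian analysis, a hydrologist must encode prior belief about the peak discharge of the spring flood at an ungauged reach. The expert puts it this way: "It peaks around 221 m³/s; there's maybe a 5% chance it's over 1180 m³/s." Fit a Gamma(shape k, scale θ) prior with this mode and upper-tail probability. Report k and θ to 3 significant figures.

k ≈ 1.84, θ ≈ 263

Gamma(k,θ) with k>1 has mode (k−1)θ, so θ = 221/(k−1).
Need P(X < 1180) = 0.95 with θ tied to k this way. Start at k = 2, θ = 221: P(X<1180) ≈ 0.970.
Too high — lower k to spread out. Iterating converges to k ≈ 1.84.
Then θ = 221/(1.84−1) ≈ 263.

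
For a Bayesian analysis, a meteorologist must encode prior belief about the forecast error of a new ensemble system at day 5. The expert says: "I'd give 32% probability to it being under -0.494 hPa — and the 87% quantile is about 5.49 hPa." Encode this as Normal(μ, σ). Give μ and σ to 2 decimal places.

The p-quantile of Normal(μ,σ) is μ + z_p·σ, with z_{0.32} = -0.4677 and z_{0.87} = 1.126.
Eliminate σ: μ = (z₂·x₁ − z₁·x₂)/(z₂ − z₁) = (1.126·-0.494 − (-0.4677)·5.49)/1.594 = 1.26.
Then σ = (x₂ − x₁)/(z₂ − z₁) = (5.49 − -0.494)/1.594 = 3.75.

μ = 1.26, σ = 3.75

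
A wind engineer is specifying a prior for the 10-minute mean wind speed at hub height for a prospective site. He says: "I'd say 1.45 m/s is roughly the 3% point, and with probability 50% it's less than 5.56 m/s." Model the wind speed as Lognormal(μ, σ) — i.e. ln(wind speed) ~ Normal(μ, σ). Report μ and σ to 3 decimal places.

μ ≈ 1.716, σ ≈ 0.715

If T ~ Lognormal(μ,σ) then ln T ~ Normal(μ,σ), so the p-quantile of ln T is μ + z_p·σ.
ln(1.45) = 0.3716 and ln(5.56) = 1.716; z_{0.03} = -1.881, z_{0.5} = 0.
σ = (1.716 − 0.3716)/(0 − (-1.881)) = 0.715.
μ = 0.3716 − (-1.881)·0.715 = 1.716.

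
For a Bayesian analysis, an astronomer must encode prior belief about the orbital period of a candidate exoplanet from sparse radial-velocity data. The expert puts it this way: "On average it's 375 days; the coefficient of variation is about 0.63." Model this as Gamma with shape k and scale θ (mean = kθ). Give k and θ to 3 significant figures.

For Gamma(k, scale θ): mean = kθ, variance = kθ², so CV = 1/√k.
CV = 0.63, hence k = 1/CV² = 2.52.
Then θ = mean/k = 375/2.52 = 149.

k ≈ 2.52, θ ≈ 149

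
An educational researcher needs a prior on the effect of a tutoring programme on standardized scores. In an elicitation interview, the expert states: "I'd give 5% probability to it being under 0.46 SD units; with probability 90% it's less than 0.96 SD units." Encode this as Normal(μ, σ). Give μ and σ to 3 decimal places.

μ = 0.741, σ = 0.171

For Normal(μ,σ), the p-quantile is μ + z_p·σ. Here z_{0.05} = -1.645, z_{0.9} = 1.282.
So 0.46 = μ − 1.645σ and 0.96 = μ + 1.282σ.
Subtracting: σ = (0.96 − 0.46)/(1.282 − (-1.645)) = 0.171.
Then μ = 0.46 − (-1.645)·0.171 = 0.741.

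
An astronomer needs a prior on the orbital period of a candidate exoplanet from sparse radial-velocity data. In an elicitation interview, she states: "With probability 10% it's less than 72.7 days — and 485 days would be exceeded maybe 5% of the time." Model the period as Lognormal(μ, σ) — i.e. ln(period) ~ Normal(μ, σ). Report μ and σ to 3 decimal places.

If T ~ Lognormal(μ,σ) then ln T ~ Normal(μ,σ), so the p-quantile of ln T is μ + z_p·σ.
ln(72.7) = 4.286 and ln(485) = 6.184; z_{0.1} = -1.282, z_{0.95} = 1.645.
σ = (6.184 − 4.286)/(1.645 − (-1.282)) = 0.649.
μ = 4.286 − (-1.282)·0.649 = 5.117.

μ ≈ 5.117, σ ≈ 0.649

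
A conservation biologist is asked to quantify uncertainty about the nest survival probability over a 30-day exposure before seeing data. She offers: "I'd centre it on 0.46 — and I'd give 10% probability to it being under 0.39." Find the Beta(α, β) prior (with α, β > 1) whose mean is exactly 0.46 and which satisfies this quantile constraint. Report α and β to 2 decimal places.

α ≈ 37.91, β ≈ 44.51

With mean 0.46 fixed, write α = 0.46s, β = 0.54s where s = α+β.
Need P(θ < 0.39) = 0.1 under Beta(0.46s, 0.54s). Normal approximation: (q−m)/√(m(1−m)/s) ≈ z_{0.1} = -1.28, so s ≈ 0.46·0.54·(-1.28)²/(0.39−0.46)² = 83.3.
At s = 83.3: P(θ<0.39) ≈ 0.099. Adjusting to match 0.1 gives s ≈ 82.42.
So α = 0.46·82.42 ≈ 37.91, β = 0.54·82.42 ≈ 44.51.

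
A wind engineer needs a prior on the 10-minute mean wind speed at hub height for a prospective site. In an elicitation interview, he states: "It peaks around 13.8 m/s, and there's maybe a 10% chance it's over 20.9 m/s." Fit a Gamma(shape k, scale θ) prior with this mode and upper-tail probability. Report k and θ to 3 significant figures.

Gamma(k,θ) with k>1 has mode (k−1)θ, so θ = 13.8/(k−1).
Need P(X < 20.9) = 0.9 with θ tied to k this way. Start at k = 2, θ = 13.8: P(X<20.9) ≈ 0.447.
Too low — raise k to concentrate. Iterating converges to k ≈ 11.8.
Then θ = 13.8/(11.8−1) ≈ 1.28.

k ≈ 11.8, θ ≈ 1.28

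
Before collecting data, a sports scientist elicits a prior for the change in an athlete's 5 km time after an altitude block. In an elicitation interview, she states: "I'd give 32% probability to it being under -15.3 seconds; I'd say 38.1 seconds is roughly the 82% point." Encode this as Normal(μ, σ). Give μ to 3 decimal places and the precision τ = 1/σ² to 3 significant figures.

μ = 2.758, τ = 0.000671

For Normal(μ,σ), the p-quantile is μ + z_p·σ. Here z_{0.32} = -0.4677, z_{0.82} = 0.9154.
So -15.3 = μ − 0.4677σ and 38.1 = μ + 0.9154σ.
Subtracting: σ = (38.1 − -15.3)/(0.9154 − (-0.4677)) = 38.610.
Then μ = -15.3 − (-0.4677)·38.610 = 2.758.
Precision τ = 1/σ² = 1/38.61² = 0.000671.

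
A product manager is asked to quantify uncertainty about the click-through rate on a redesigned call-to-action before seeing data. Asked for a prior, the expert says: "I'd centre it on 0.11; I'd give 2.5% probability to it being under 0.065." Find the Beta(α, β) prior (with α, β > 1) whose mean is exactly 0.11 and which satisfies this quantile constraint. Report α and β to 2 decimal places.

With mean 0.11 fixed, write α = 0.11s, β = 0.89s where s = α+β.
Need P(θ < 0.065) = 0.025 under Beta(0.11s, 0.89s). Normal approximation: (q−m)/√(m(1−m)/s) ≈ z_{0.025} = -1.96, so s ≈ 0.11·0.89·(-1.96)²/(0.065−0.11)² = 185.7.
At s = 185.7: P(θ<0.065) ≈ 0.013. Adjusting to match 0.025 gives s ≈ 148.06.
So α = 0.11·148.06 ≈ 16.29, β = 0.89·148.06 ≈ 131.78.

α ≈ 16.29, β ≈ 131.78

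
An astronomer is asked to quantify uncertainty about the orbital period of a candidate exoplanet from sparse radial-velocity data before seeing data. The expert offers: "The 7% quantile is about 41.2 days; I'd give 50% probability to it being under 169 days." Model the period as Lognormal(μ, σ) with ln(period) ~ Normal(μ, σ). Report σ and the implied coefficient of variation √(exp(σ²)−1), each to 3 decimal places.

σ ≈ 0.956, CV ≈ 1.223

If T ~ Lognormal(μ,σ) then ln T ~ Normal(μ,σ), so the p-quantile of ln T is μ + z_p·σ.
ln(41.2) = 3.718 and ln(169) = 5.13; z_{0.07} = -1.476, z_{0.5} = 0.
σ = (5.13 − 3.718)/(0 − (-1.476)) = 0.956.
μ = 3.718 − (-1.476)·0.956 = 5.130.
CV = √(exp(σ²)−1) = √(exp(0.9147)−1) = 1.223.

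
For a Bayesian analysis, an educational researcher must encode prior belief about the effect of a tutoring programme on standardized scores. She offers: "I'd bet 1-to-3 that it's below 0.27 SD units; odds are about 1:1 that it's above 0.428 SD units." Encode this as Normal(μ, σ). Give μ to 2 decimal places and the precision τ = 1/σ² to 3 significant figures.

μ = 0.43, τ = 18.2

For Normal(μ,σ), the p-quantile is μ + z_p·σ. Here z_{0.25} = -0.6745, z_{0.5} = 0.
So 0.27 = μ − 0.6745σ and 0.428 = μ + 0σ.
Subtracting: σ = (0.428 − 0.27)/(0 − (-0.6745)) = 0.23.
Then μ = 0.27 − (-0.6745)·0.23 = 0.43.
Precision τ = 1/σ² = 1/0.2343² = 18.2.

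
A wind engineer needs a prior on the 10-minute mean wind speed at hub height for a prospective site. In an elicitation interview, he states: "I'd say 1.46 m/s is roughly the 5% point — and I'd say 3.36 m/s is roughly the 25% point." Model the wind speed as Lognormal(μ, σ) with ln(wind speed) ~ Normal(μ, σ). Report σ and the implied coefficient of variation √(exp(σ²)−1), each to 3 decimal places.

σ ≈ 0.859, CV ≈ 1.045

If T ~ Lognormal(μ,σ) then ln T ~ Normal(μ,σ), so the p-quantile of ln T is μ + z_p·σ.
ln(1.46) = 0.3784 and ln(3.36) = 1.212; z_{0.05} = -1.645, z_{0.25} = -0.6745.
σ = (1.212 − 0.3784)/(-0.6745 − (-1.645)) = 0.859.
μ = 0.3784 − (-1.645)·0.859 = 1.791.
CV = √(exp(σ²)−1) = √(exp(0.7378)−1) = 1.045.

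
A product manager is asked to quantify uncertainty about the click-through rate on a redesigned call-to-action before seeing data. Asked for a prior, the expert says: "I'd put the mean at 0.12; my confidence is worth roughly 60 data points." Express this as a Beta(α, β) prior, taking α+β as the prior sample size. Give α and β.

α = 7.2, β = 52.8

Under the effective-sample-size interpretation, Beta(α, β) has prior mean α/(α+β) and prior sample size α+β.
So α+β = 60 and α/(α+β) = 0.12, giving α = 0.12·60 = 7.2 and β = 60 − 7.2 = 52.8.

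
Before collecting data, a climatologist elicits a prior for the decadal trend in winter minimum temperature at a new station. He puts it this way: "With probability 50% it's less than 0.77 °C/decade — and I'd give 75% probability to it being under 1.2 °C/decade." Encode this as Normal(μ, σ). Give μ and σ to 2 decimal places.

The p-quantile of Normal(μ,σ) is μ + z_p·σ, with z_{0.5} = 0 and z_{0.75} = 0.6745.
Eliminate σ: μ = (z₂·x₁ − z₁·x₂)/(z₂ − z₁) = (0.6745·0.77 − (0)·1.2)/0.6745 = 0.77.
Then σ = (x₂ − x₁)/(z₂ − z₁) = (1.2 − 0.77)/0.6745 = 0.64.

μ = 0.77, σ = 0.64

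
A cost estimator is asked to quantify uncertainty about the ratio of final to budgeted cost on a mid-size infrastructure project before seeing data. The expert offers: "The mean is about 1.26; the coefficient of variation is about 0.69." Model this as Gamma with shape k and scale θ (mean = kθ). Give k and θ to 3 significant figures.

For Gamma(k, scale θ): mean = kθ, variance = kθ², so CV = 1/√k.
CV = 0.69, hence k = 1/CV² = 2.1.
Then θ = mean/k = 1.26/2.1 = 0.6.

k ≈ 2.1, θ ≈ 0.6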